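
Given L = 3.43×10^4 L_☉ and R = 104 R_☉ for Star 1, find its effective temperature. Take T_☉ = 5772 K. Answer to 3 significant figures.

7.70×10^3 K

T/T_☉ = (L/L_☉)^(1/4) / (R/R_☉)^(1/2)
T = 5772 × (3.43×10^4)^(1/4) / √(104) = 5772 × 13.61 / 10.20 = 7703 K.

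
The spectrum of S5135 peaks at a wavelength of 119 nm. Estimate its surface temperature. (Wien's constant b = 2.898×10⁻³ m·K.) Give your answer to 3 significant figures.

2.44×10^4 K

T = b/λ_max = 2.898×10⁻³ / (119×10⁻⁹) = 2.435×10^4 K.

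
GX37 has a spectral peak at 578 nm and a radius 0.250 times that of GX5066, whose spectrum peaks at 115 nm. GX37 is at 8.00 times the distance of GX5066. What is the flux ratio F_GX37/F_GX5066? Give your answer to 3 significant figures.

Wien's law: T_GX37/T_GX5066 = λ_GX5066/λ_GX37 = 115/578 = 0.1990.
L_GX37/L_GX5066 = (R_GX37/R_GX5066)²(T_GX37/T_GX5066)⁴ = (0.250)²(0.1990)⁴ = 9.794×10^-5.
F_GX37/F_GX5066 = (L_GX37/L_GX5066)/(d_GX37/d_GX5066)² = 9.794×10^-5/(8.00)² = 1.530×10^-6.

1.53×10^-6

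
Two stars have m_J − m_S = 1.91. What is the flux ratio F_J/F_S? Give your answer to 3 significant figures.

F_J/F_S = 10^(−(m_J − m_S)/2.5) = 10^(-1.91/2.5) = 10^-0.764 = 0.1722.

0.172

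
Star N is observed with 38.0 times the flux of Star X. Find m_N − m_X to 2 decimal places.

-3.95

m_N − m_X = −2.5 log₁₀(F_N/F_X) = −2.5 log₁₀(38.0) = −2.5 × (1.580) = -3.949.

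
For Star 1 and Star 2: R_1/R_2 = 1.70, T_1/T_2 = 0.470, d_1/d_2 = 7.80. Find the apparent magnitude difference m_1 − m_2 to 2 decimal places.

L_1/L_2 = (1.70)²(0.470)⁴ = 0.1410.
F_1/F_2 = (L_1/L_2)/(d_1/d_2)² = 0.1410/60.84 = 0.002318.
m_1 − m_2 = −2.5 log₁₀(0.002318) = 6.59.

6.59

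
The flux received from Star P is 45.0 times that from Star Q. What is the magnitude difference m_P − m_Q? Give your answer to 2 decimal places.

m_P − m_Q = −2.5 log₁₀(F_P/F_Q) = −2.5 log₁₀(45.0) = −2.5 × (1.653) = -4.133.

-4.13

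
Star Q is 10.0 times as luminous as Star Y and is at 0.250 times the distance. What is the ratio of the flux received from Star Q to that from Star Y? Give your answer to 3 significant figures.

F = L/(4πd²), so F_Q/F_Y = (L_Q/L_Y) / (d_Q/d_Y)²
= 10.0 / (0.250)² = 10.0 / 0.06250 = 160.0.

160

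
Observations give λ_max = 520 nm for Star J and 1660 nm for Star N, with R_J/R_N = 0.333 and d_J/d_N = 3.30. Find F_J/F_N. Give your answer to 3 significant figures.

Wien's law: T_J/T_N = λ_N/λ_J = 1660/520 = 3.192.
L_J/L_N = (R_J/R_N)²(T_J/T_N)⁴ = (0.333)²(3.192)⁴ = 11.52.
F_J/F_N = (L_J/L_N)/(d_J/d_N)² = 11.52/(3.30)² = 1.057.

1.06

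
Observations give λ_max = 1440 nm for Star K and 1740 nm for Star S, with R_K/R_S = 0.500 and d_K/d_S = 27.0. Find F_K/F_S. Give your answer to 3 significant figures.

7.31×10^-4

Wien's law: T_K/T_S = λ_S/λ_K = 1740/1440 = 1.208.
L_K/L_S = (R_K/R_S)²(T_K/T_S)⁴ = (0.500)²(1.208)⁴ = 0.5330.
F_K/F_S = (L_K/L_S)/(d_K/d_S)² = 0.5330/(27.0)² = 7.311×10^-4.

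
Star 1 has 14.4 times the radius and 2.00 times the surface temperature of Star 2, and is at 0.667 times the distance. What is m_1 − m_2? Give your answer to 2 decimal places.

-9.68

L_1/L_2 = (14.4)²(2.00)⁴ = 3318.
F_1/F_2 = (L_1/L_2)/(d_1/d_2)² = 3318/0.4449 = 7458.
m_1 − m_2 = −2.5 log₁₀(7458) = -9.68.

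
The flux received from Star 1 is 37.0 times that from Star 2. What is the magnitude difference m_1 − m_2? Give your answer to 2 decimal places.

m_1 − m_2 = −2.5 log₁₀(F_1/F_2) = −2.5 log₁₀(37.0) = −2.5 × (1.568) = -3.921.

-3.92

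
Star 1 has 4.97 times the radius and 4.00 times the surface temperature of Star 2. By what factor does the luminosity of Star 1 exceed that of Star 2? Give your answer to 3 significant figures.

6.32×10^3

From the Stefan–Boltzmann law, L ∝ R²T⁴, so
L_1/L_2 = (R_1/R_2)² (T_1/T_2)⁴ = (4.97)² × (4.00)⁴ = 24.70 × 256.0 = 6323.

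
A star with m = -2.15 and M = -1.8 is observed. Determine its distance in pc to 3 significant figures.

8.51 pc

m − M = 5 log₁₀(d/10 pc)
-2.15 − (-1.8) = -0.35 = 5 log₁₀(d/10)
d = 10 × 10^(-0.35/5) = 10 × 10^-0.070 = 8.511 pc.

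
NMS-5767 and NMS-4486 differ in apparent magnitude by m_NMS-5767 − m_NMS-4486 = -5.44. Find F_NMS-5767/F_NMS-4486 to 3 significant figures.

150

F_NMS-5767/F_NMS-4486 = 10^(−(m_NMS-5767 − m_NMS-4486)/2.5) = 10^(5.44/2.5) = 10^2.176 = 150.0.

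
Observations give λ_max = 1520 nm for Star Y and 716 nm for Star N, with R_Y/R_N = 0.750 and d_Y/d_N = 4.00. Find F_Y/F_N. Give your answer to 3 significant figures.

0.00173

Wien's law: T_Y/T_N = λ_N/λ_Y = 716/1520 = 0.4711.
L_Y/L_N = (R_Y/R_N)²(T_Y/T_N)⁴ = (0.750)²(0.4711)⁴ = 0.02769.
F_Y/F_N = (L_Y/L_N)/(d_Y/d_N)² = 0.02769/(4.00)² = 0.001731.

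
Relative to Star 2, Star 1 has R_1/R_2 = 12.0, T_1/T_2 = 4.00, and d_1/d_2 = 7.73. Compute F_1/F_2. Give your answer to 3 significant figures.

L_1/L_2 = (R_1/R_2)²(T_1/T_2)⁴ = (12.0)² × (4.00)⁴ = 3.686×10^4.
F_1/F_2 = (L_1/L_2)/(d_1/d_2)² = 3.686×10^4 / (7.73)² = 616.9.

617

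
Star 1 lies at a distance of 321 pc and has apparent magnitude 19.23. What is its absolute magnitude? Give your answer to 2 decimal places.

M = m − 5 log₁₀(d/10 pc) = 19.23 − 5 log₁₀(321/10)
  = 19.23 − 5 × 1.507 = 19.23 − 7.53 = 11.70.

11.70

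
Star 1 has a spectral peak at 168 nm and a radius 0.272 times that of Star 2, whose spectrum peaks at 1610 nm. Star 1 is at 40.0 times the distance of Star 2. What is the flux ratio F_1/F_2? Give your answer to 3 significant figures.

Wien's law: T_1/T_2 = λ_2/λ_1 = 1610/168 = 9.583.
L_1/L_2 = (R_1/R_2)²(T_1/T_2)⁴ = (0.272)²(9.583)⁴ = 624.0.
F_1/F_2 = (L_1/L_2)/(d_1/d_2)² = 624.0/(40.0)² = 0.3900.

0.390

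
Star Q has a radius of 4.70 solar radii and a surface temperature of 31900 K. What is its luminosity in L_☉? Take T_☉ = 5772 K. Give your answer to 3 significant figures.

2.06×10^4 L_☉

L/L_☉ = (R/R_☉)² (T/T_☉)⁴ = (4.70)² × (31900/5772)⁴
       = 22.09 × (5.527)⁴ = 22.09 × 932.9 = 2.061×10^4.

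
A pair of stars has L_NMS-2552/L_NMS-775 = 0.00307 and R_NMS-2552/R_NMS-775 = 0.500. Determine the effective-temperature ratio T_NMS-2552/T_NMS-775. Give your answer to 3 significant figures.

L ∝ R²T⁴ gives T ∝ (L/R²)^(1/4), so
T_NMS-2552/T_NMS-775 = (0.00307 / 0.500²)^(1/4) = (0.01228)^(1/4) = 0.3329.

0.333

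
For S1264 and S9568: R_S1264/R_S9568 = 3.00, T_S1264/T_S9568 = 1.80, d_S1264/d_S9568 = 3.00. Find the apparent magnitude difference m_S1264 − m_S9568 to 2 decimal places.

-2.55

L_S1264/L_S9568 = (3.00)²(1.80)⁴ = 94.48.
F_S1264/F_S9568 = (L_S1264/L_S9568)/(d_S1264/d_S9568)² = 94.48/9.000 = 10.50.
m_S1264 − m_S9568 = −2.5 log₁₀(10.50) = -2.55.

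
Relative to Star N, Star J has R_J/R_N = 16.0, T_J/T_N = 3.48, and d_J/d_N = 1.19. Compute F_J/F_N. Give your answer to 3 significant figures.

L_J/L_N = (R_J/R_N)²(T_J/T_N)⁴ = (16.0)² × (3.48)⁴ = 3.755×10^4.
F_J/F_N = (L_J/L_N)/(d_J/d_N)² = 3.755×10^4 / (1.19)² = 2.651×10^4.

2.65×10^4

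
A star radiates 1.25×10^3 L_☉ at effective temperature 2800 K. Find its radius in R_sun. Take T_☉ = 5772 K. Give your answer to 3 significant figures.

R/R_☉ = √(L/L_☉) / (T/T_☉)² = √(1.25×10^3) / (0.4851)²
       = 35.36 / 0.2353 = 150.2.

150 R_sun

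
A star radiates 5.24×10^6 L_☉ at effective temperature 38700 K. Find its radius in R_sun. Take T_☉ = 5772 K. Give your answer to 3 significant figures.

R/R_☉ = √(L/L_☉) / (T/T_☉)² = √(5.24×10^6) / (6.705)²
       = 2289 / 44.95 = 50.92.

50.9 R_sun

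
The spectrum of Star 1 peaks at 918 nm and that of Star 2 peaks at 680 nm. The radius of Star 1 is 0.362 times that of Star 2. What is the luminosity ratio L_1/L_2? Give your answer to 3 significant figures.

Wien's law gives T ∝ 1/λ_max, so T_1/T_2 = λ_2/λ_1 = 680/918 = 0.7407.
Then L ∝ R²T⁴ gives L_1/L_2 = (0.362)² × (0.7407)⁴ = 0.1310 × 0.3011 = 0.03945.

0.0395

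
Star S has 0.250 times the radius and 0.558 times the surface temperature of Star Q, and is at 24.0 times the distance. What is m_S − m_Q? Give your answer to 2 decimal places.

12.45

L_S/L_Q = (0.250)²(0.558)⁴ = 0.006059.
F_S/F_Q = (L_S/L_Q)/(d_S/d_Q)² = 0.006059/576.0 = 1.052×10^-5.
m_S − m_Q = −2.5 log₁₀(1.052×10^-5) = 12.45.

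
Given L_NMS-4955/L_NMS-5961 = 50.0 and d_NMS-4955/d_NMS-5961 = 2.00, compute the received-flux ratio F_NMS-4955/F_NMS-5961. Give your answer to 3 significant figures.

12.5

F = L/(4πd²), so F_NMS-4955/F_NMS-5961 = (L_NMS-4955/L_NMS-5961) / (d_NMS-4955/d_NMS-5961)²
= 50.0 / (2.00)² = 50.0 / 4.000 = 12.50.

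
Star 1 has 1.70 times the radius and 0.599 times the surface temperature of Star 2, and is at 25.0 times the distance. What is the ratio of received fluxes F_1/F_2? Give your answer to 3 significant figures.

L_1/L_2 = (R_1/R_2)²(T_1/T_2)⁴ = (1.70)² × (0.599)⁴ = 0.3721.
F_1/F_2 = (L_1/L_2)/(d_1/d_2)² = 0.3721 / (25.0)² = 5.953×10^-4.

5.95×10^-4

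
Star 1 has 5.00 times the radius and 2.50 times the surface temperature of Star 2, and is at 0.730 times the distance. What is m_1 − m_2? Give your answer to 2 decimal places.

-8.16

L_1/L_2 = (5.00)²(2.50)⁴ = 976.6.
F_1/F_2 = (L_1/L_2)/(d_1/d_2)² = 976.6/0.5329 = 1833.
m_1 − m_2 = −2.5 log₁₀(1833) = -8.16.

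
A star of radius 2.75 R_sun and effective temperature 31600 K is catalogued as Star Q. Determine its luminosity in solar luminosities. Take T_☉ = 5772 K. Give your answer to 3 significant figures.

L/L_☉ = (R/R_☉)² (T/T_☉)⁴ = (2.75)² × (31600/5772)⁴
       = 7.562 × (5.475)⁴ = 7.562 × 898.3 = 6794.

6.79×10^3 solar luminosities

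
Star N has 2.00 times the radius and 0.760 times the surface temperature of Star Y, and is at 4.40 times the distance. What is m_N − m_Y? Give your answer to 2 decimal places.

2.90

L_N/L_Y = (2.00)²(0.760)⁴ = 1.334.
F_N/F_Y = (L_N/L_Y)/(d_N/d_Y)² = 1.334/19.36 = 0.06893.
m_N − m_Y = −2.5 log₁₀(0.06893) = 2.90.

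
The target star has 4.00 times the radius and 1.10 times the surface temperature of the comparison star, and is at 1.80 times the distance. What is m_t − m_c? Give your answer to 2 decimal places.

-2.15

L_t/L_c = (4.00)²(1.10)⁴ = 23.43.
F_t/F_c = (L_t/L_c)/(d_t/d_c)² = 23.43/3.240 = 7.230.
m_t − m_c = −2.5 log₁₀(7.230) = -2.15.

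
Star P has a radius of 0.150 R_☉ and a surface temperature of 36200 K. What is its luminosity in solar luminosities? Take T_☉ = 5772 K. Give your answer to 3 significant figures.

L/L_☉ = (R/R_☉)² (T/T_☉)⁴ = (0.150)² × (36200/5772)⁴
       = 0.02250 × (6.272)⁴ = 0.02250 × 1547 = 34.81.

34.8 solar luminosities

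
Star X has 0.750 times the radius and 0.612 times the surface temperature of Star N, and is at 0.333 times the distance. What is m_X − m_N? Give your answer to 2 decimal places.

L_X/L_N = (0.750)²(0.612)⁴ = 0.07891.
F_X/F_N = (L_X/L_N)/(d_X/d_N)² = 0.07891/0.1109 = 0.7116.
m_X − m_N = −2.5 log₁₀(0.7116) = 0.37.

0.37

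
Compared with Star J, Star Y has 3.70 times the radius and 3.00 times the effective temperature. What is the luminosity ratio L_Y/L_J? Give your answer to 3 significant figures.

1.11×10^3

From the Stefan–Boltzmann law, L ∝ R²T⁴, so
L_Y/L_J = (R_Y/R_J)² (T_Y/T_J)⁴ = (3.70)² × (3.00)⁴ = 13.69 × 81.00 = 1109.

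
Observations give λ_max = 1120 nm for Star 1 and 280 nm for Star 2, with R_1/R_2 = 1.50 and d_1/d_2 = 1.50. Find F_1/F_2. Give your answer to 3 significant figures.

Wien's law: T_1/T_2 = λ_2/λ_1 = 280/1120 = 0.2500.
L_1/L_2 = (R_1/R_2)²(T_1/T_2)⁴ = (1.50)²(0.2500)⁴ = 0.008789.
F_1/F_2 = (L_1/L_2)/(d_1/d_2)² = 0.008789/(1.50)² = 0.003906.

0.00391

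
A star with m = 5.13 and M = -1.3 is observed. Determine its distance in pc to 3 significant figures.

m − M = 5 log₁₀(d/10 pc)
5.13 − (-1.3) = 6.43 = 5 log₁₀(d/10)
d = 10 × 10^(6.43/5) = 10 × 10^1.286 = 193.2 pc.

193 pc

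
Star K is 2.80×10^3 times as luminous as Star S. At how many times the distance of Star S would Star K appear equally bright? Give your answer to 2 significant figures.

Equal flux requires L_K/d_K² = L_S/d_S², so d_K/d_S = √(L_K/L_S)
= √(2.80×10^3) = 52.92.

53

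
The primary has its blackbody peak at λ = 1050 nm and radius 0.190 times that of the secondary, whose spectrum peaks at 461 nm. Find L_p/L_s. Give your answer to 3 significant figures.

0.00134

Wien's law gives T ∝ 1/λ_max, so T_p/T_s = λ_s/λ_p = 461/1050 = 0.4390.
Then L ∝ R²T⁴ gives L_p/L_s = (0.190)² × (0.4390)⁴ = 0.03610 × 0.03716 = 0.001341.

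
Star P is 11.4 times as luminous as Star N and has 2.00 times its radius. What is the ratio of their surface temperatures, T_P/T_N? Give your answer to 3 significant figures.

1.30

L ∝ R²T⁴ gives T ∝ (L/R²)^(1/4), so
T_P/T_N = (11.4 / 2.00²)^(1/4) = (2.850)^(1/4) = 1.299.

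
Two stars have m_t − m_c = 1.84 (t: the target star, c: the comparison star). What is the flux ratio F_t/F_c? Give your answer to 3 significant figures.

F_t/F_c = 10^(−(m_t − m_c)/2.5) = 10^(-1.84/2.5) = 10^-0.736 = 0.1837.

0.184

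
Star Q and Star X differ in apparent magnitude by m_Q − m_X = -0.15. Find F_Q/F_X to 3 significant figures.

F_Q/F_X = 10^(−(m_Q − m_X)/2.5) = 10^(0.15/2.5) = 10^0.060 = 1.148.

1.15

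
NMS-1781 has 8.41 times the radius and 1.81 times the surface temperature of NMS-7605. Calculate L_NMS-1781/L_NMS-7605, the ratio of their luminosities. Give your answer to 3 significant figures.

759

From the Stefan–Boltzmann law, L ∝ R²T⁴, so
L_NMS-1781/L_NMS-7605 = (R_NMS-1781/R_NMS-7605)² (T_NMS-1781/T_NMS-7605)⁴ = (8.41)² × (1.81)⁴ = 70.73 × 10.73 = 759.1.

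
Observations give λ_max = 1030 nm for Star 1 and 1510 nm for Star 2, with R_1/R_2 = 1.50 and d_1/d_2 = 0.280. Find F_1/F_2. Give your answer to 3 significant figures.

133

Wien's law: T_1/T_2 = λ_2/λ_1 = 1510/1030 = 1.466.
L_1/L_2 = (R_1/R_2)²(T_1/T_2)⁴ = (1.50)²(1.466)⁴ = 10.39.
F_1/F_2 = (L_1/L_2)/(d_1/d_2)² = 10.39/(0.280)² = 132.6.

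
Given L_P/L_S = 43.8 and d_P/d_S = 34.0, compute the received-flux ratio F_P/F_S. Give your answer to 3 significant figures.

0.0379

F = L/(4πd²), so F_P/F_S = (L_P/L_S) / (d_P/d_S)²
= 43.8 / (34.0)² = 43.8 / 1156 = 0.03789.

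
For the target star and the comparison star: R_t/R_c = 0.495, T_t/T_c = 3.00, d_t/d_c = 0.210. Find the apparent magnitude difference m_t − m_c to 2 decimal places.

-6.63

L_t/L_c = (0.495)²(3.00)⁴ = 19.85.
F_t/F_c = (L_t/L_c)/(d_t/d_c)² = 19.85/0.04410 = 450.0.
m_t − m_c = −2.5 log₁₀(450.0) = -6.63.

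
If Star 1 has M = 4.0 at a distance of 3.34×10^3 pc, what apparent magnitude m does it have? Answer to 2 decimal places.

16.62

m = M + 5 log₁₀(d/10 pc) = 4.0 + 5 log₁₀(3.34×10^3/10)
  = 4.0 + 5 × 2.524 = 4.0 + 12.62 = 16.62.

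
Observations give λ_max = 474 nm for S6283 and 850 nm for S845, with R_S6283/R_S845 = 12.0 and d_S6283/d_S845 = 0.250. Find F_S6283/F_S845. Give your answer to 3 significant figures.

2.38×10^4

Wien's law: T_S6283/T_S845 = λ_S845/λ_S6283 = 850/474 = 1.793.
L_S6283/L_S845 = (R_S6283/R_S845)²(T_S6283/T_S845)⁴ = (12.0)²(1.793)⁴ = 1489.
F_S6283/F_S845 = (L_S6283/L_S845)/(d_S6283/d_S845)² = 1489/(0.250)² = 2.383×10^4.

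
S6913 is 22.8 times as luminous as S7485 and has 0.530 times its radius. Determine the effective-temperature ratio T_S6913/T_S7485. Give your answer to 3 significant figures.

3.00

L ∝ R²T⁴ gives T ∝ (L/R²)^(1/4), so
T_S6913/T_S7485 = (22.8 / 0.530²)^(1/4) = (81.17)^(1/4) = 3.002.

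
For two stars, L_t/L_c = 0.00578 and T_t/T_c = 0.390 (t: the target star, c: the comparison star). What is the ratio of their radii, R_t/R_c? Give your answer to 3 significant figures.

0.500

L ∝ R²T⁴ gives R ∝ √L / T², so
R_t/R_c = √(0.00578) / (0.390)² = 0.07603 / 0.1521 = 0.4998.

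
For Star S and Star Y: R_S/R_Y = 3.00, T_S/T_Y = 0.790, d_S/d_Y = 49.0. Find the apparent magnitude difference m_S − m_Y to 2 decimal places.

L_S/L_Y = (3.00)²(0.790)⁴ = 3.506.
F_S/F_Y = (L_S/L_Y)/(d_S/d_Y)² = 3.506/2401 = 0.001460.
m_S − m_Y = −2.5 log₁₀(0.001460) = 7.09.

7.09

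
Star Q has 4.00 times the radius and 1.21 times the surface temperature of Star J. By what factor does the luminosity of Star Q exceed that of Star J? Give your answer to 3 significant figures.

From the Stefan–Boltzmann law, L ∝ R²T⁴, so
L_Q/L_J = (R_Q/R_J)² (T_Q/T_J)⁴ = (4.00)² × (1.21)⁴ = 16.00 × 2.144 = 34.30.

34.3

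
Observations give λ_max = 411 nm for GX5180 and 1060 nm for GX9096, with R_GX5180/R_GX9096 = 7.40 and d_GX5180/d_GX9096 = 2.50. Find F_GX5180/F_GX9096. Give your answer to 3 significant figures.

Wien's law: T_GX5180/T_GX9096 = λ_GX9096/λ_GX5180 = 1060/411 = 2.579.
L_GX5180/L_GX9096 = (R_GX5180/R_GX9096)²(T_GX5180/T_GX9096)⁴ = (7.40)²(2.579)⁴ = 2423.
F_GX5180/F_GX9096 = (L_GX5180/L_GX9096)/(d_GX5180/d_GX9096)² = 2423/(2.50)² = 387.6.

388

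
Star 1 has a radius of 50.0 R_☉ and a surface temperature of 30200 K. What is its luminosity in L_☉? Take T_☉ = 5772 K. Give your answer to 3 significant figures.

L/L_☉ = (R/R_☉)² (T/T_☉)⁴ = (50.0)² × (30200/5772)⁴
       = 2500 × (5.232)⁴ = 2500 × 749.4 = 1.874×10^6.

1.87×10^6 L_☉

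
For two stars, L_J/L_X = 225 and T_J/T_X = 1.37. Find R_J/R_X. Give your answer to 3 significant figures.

7.99

L ∝ R²T⁴ gives R ∝ √L / T², so
R_J/R_X = √(225) / (1.37)² = 15.00 / 1.877 = 7.992.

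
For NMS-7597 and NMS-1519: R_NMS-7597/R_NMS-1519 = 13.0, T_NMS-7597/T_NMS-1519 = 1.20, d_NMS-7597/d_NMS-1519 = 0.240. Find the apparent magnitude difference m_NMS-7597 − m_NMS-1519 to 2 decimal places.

-9.46

L_NMS-7597/L_NMS-1519 = (13.0)²(1.20)⁴ = 350.4.
F_NMS-7597/F_NMS-1519 = (L_NMS-7597/L_NMS-1519)/(d_NMS-7597/d_NMS-1519)² = 350.4/0.05760 = 6084.
m_NMS-7597 − m_NMS-1519 = −2.5 log₁₀(6084) = -9.46.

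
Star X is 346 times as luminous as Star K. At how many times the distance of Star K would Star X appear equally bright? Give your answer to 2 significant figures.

19

Equal flux requires L_X/d_X² = L_K/d_K², so d_X/d_K = √(L_X/L_K)
= √(346) = 18.60.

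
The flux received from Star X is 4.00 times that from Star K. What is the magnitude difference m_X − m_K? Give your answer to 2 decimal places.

m_X − m_K = −2.5 log₁₀(F_X/F_K) = −2.5 log₁₀(4.00) = −2.5 × (0.602) = -1.505.

-1.51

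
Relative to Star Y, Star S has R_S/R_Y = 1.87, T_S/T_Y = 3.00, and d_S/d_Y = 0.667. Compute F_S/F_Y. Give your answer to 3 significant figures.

L_S/L_Y = (R_S/R_Y)²(T_S/T_Y)⁴ = (1.87)² × (3.00)⁴ = 283.2.
F_S/F_Y = (L_S/L_Y)/(d_S/d_Y)² = 283.2 / (0.667)² = 636.7.

637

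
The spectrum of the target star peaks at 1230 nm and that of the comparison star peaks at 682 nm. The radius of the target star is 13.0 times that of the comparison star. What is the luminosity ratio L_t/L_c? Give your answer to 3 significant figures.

16.0

Wien's law gives T ∝ 1/λ_max, so T_t/T_c = λ_c/λ_t = 682/1230 = 0.5545.
Then L ∝ R²T⁴ gives L_t/L_c = (13.0)² × (0.5545)⁴ = 169.0 × 0.09452 = 15.97.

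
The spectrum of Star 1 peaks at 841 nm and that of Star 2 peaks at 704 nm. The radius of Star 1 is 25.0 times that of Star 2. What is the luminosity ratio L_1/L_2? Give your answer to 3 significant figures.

Wien's law gives T ∝ 1/λ_max, so T_1/T_2 = λ_2/λ_1 = 704/841 = 0.8371.
Then L ∝ R²T⁴ gives L_1/L_2 = (25.0)² × (0.8371)⁴ = 625.0 × 0.4910 = 306.9.

307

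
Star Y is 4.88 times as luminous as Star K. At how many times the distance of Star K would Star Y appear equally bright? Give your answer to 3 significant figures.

2.21

Equal flux requires L_Y/d_Y² = L_K/d_K², so d_Y/d_K = √(L_Y/L_K)
= √(4.88) = 2.209.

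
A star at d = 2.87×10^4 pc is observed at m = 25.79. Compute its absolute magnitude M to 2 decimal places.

M = m − 5 log₁₀(d/10 pc) = 25.79 − 5 log₁₀(2.87×10^4/10)
  = 25.79 − 5 × 3.458 = 25.79 − 17.29 = 8.50.

8.50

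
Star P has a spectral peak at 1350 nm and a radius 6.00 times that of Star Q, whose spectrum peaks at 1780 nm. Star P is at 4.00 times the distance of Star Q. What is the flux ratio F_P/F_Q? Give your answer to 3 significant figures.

6.80

Wien's law: T_P/T_Q = λ_Q/λ_P = 1780/1350 = 1.319.
L_P/L_Q = (R_P/R_Q)²(T_P/T_Q)⁴ = (6.00)²(1.319)⁴ = 108.8.
F_P/F_Q = (L_P/L_Q)/(d_P/d_Q)² = 108.8/(4.00)² = 6.800.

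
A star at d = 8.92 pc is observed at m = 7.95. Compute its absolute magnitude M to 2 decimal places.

8.20

M = m − 5 log₁₀(d/10 pc) = 7.95 − 5 log₁₀(8.92/10)
  = 7.95 − 5 × -0.050 = 7.95 − -0.25 = 8.20.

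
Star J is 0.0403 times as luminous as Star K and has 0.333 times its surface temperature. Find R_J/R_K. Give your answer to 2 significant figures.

1.8

L ∝ R²T⁴ gives R ∝ √L / T², so
R_J/R_K = √(0.0403) / (0.333)² = 0.2007 / 0.1109 = 1.810.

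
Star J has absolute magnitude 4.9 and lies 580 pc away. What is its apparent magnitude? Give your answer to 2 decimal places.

13.72

m = M + 5 log₁₀(d/10 pc) = 4.9 + 5 log₁₀(580/10)
  = 4.9 + 5 × 1.763 = 4.9 + 8.82 = 13.72.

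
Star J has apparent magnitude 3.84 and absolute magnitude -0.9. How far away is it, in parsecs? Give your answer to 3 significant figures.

88.7 pc

m − M = 5 log₁₀(d/10 pc)
3.84 − (-0.9) = 4.74 = 5 log₁₀(d/10)
d = 10 × 10^(4.74/5) = 10 × 10^0.948 = 88.72 pc.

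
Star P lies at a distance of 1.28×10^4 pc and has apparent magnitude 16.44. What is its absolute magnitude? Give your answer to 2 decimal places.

M = m − 5 log₁₀(d/10 pc) = 16.44 − 5 log₁₀(1.28×10^4/10)
  = 16.44 − 5 × 3.107 = 16.44 − 15.54 = 0.90.

0.90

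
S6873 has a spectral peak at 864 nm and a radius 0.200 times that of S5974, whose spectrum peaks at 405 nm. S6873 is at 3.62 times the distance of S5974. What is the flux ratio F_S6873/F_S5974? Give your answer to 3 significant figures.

1.47×10^-4

Wien's law: T_S6873/T_S5974 = λ_S5974/λ_S6873 = 405/864 = 0.4688.
L_S6873/L_S5974 = (R_S6873/R_S5974)²(T_S6873/T_S5974)⁴ = (0.200)²(0.4688)⁴ = 0.001931.
F_S6873/F_S5974 = (L_S6873/L_S5974)/(d_S6873/d_S5974)² = 0.001931/(3.62)² = 1.474×10^-4.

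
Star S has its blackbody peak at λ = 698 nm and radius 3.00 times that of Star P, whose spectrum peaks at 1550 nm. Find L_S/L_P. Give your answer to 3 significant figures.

Wien's law gives T ∝ 1/λ_max, so T_S/T_P = λ_P/λ_S = 1550/698 = 2.221.
Then L ∝ R²T⁴ gives L_S/L_P = (3.00)² × (2.221)⁴ = 9.000 × 24.32 = 218.9.

219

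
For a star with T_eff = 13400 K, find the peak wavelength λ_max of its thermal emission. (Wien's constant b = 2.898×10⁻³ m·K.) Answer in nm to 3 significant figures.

216 nm

λ_max = b/T = 2.898×10⁻³ / 13400 = 2.16×10^-7 m = 216.3 nm.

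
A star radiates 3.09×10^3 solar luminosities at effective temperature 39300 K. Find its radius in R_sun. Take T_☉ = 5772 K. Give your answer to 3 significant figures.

1.20 R_sun

R/R_☉ = √(L/L_☉) / (T/T_☉)² = √(3.09×10^3) / (6.809)²
       = 55.59 / 46.36 = 1.199.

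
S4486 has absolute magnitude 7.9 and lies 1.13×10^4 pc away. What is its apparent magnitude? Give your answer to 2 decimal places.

23.17

m = M + 5 log₁₀(d/10 pc) = 7.9 + 5 log₁₀(1.13×10^4/10)
  = 7.9 + 5 × 3.053 = 7.9 + 15.27 = 23.17.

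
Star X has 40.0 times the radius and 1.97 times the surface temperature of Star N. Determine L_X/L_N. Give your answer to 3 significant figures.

From the Stefan–Boltzmann law, L ∝ R²T⁴, so
L_X/L_N = (R_X/R_N)² (T_X/T_N)⁴ = (40.0)² × (1.97)⁴ = 1600 × 15.06 = 2.410×10^4.

2.41×10^4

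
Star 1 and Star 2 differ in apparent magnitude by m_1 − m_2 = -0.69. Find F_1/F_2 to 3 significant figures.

F_1/F_2 = 10^(−(m_1 − m_2)/2.5) = 10^(0.69/2.5) = 10^0.276 = 1.888.

1.89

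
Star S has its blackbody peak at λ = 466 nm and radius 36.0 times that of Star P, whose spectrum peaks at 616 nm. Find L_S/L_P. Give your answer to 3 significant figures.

3.96×10^3

Wien's law gives T ∝ 1/λ_max, so T_S/T_P = λ_P/λ_S = 616/466 = 1.322.
Then L ∝ R²T⁴ gives L_S/L_P = (36.0)² × (1.322)⁴ = 1296 × 3.053 = 3957.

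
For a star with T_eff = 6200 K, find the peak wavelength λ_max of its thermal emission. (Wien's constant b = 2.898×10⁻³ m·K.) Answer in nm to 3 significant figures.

467 nm

λ_max = b/T = 2.898×10⁻³ / 6200 = 4.67×10^-7 m = 467.4 nm.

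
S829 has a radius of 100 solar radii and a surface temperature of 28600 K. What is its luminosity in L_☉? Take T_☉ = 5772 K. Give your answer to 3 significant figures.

6.03×10^6 L_☉

L/L_☉ = (R/R_☉)² (T/T_☉)⁴ = (100)² × (28600/5772)⁴
       = 1.000×10^4 × (4.955)⁴ = 1.000×10^4 × 602.8 = 6.028×10^6.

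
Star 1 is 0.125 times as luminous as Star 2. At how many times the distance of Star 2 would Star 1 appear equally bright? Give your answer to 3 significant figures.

Equal flux requires L_1/d_1² = L_2/d_2², so d_1/d_2 = √(L_1/L_2)
= √(0.125) = 0.3536.

0.354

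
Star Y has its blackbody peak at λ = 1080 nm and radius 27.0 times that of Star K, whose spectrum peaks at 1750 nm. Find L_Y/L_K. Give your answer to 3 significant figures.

Wien's law gives T ∝ 1/λ_max, so T_Y/T_K = λ_K/λ_Y = 1750/1080 = 1.620.
Then L ∝ R²T⁴ gives L_Y/L_K = (27.0)² × (1.620)⁴ = 729.0 × 6.894 = 5026.

5.03×10^3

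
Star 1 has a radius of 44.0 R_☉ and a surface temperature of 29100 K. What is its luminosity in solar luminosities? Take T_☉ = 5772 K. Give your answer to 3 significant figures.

1.25×10^6 solar luminosities

L/L_☉ = (R/R_☉)² (T/T_☉)⁴ = (44.0)² × (29100/5772)⁴
       = 1936 × (5.042)⁴ = 1936 × 646.1 = 1.251×10^6.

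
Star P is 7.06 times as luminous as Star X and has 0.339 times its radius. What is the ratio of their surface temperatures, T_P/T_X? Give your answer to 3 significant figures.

L ∝ R²T⁴ gives T ∝ (L/R²)^(1/4), so
T_P/T_X = (7.06 / 0.339²)^(1/4) = (61.43)^(1/4) = 2.800.

2.80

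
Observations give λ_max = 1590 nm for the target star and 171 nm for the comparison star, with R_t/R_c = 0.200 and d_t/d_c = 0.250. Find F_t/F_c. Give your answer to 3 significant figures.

8.56×10^-5

Wien's law: T_t/T_c = λ_c/λ_t = 171/1590 = 0.1075.
L_t/L_c = (R_t/R_c)²(T_t/T_c)⁴ = (0.200)²(0.1075)⁴ = 5.351×10^-6.
F_t/F_c = (L_t/L_c)/(d_t/d_c)² = 5.351×10^-6/(0.250)² = 8.562×10^-5.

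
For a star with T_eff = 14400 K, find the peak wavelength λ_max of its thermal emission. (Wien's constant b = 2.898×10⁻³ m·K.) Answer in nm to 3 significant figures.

201 nm

λ_max = b/T = 2.898×10⁻³ / 14400 = 2.01×10^-7 m = 201.2 nm.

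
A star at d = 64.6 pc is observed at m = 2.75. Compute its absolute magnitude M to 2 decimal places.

-1.30

M = m − 5 log₁₀(d/10 pc) = 2.75 − 5 log₁₀(64.6/10)
  = 2.75 − 5 × 0.810 = 2.75 − 4.05 = -1.30.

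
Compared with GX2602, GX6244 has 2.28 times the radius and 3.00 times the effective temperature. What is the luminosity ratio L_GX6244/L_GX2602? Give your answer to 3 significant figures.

From the Stefan–Boltzmann law, L ∝ R²T⁴, so
L_GX6244/L_GX2602 = (R_GX6244/R_GX2602)² (T_GX6244/T_GX2602)⁴ = (2.28)² × (3.00)⁴ = 5.198 × 81.00 = 421.1.

421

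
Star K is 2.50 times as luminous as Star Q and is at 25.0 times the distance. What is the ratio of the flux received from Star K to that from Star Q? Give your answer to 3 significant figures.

F = L/(4πd²), so F_K/F_Q = (L_K/L_Q) / (d_K/d_Q)²
= 2.50 / (25.0)² = 2.50 / 625.0 = 0.004000.

0.00400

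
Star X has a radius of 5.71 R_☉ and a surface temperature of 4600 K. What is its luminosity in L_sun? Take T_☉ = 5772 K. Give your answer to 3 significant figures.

L/L_☉ = (R/R_☉)² (T/T_☉)⁴ = (5.71)² × (4600/5772)⁴
       = 32.60 × (0.7970)⁴ = 32.60 × 0.4034 = 13.15.

13.2 L_sun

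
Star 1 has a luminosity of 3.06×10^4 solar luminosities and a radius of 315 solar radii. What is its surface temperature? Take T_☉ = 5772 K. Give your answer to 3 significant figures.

T/T_☉ = (L/L_☉)^(1/4) / (R/R_☉)^(1/2)
T = 5772 × (3.06×10^4)^(1/4) / √(315) = 5772 × 13.23 / 17.75 = 4301 K.

4.30×10^3 K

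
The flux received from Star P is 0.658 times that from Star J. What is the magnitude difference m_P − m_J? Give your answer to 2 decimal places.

m_P − m_J = −2.5 log₁₀(F_P/F_J) = −2.5 log₁₀(0.658) = −2.5 × (-0.182) = 0.454.

0.45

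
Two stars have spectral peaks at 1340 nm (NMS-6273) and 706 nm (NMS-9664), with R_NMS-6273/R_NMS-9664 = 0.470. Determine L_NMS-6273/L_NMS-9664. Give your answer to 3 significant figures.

0.0170

Wien's law gives T ∝ 1/λ_max, so T_NMS-6273/T_NMS-9664 = λ_NMS-9664/λ_NMS-6273 = 706/1340 = 0.5269.
Then L ∝ R²T⁴ gives L_NMS-6273/L_NMS-9664 = (0.470)² × (0.5269)⁴ = 0.2209 × 0.07705 = 0.01702.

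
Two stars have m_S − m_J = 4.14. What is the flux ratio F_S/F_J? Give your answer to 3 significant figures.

F_S/F_J = 10^(−(m_S − m_J)/2.5) = 10^(-4.14/2.5) = 10^-1.656 = 0.02208.

0.0221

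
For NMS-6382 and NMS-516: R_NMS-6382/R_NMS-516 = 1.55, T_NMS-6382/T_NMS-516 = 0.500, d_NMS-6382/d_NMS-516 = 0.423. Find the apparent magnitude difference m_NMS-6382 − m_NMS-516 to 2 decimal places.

0.19

L_NMS-6382/L_NMS-516 = (1.55)²(0.500)⁴ = 0.1502.
F_NMS-6382/F_NMS-516 = (L_NMS-6382/L_NMS-516)/(d_NMS-6382/d_NMS-516)² = 0.1502/0.1789 = 0.8392.
m_NMS-6382 − m_NMS-516 = −2.5 log₁₀(0.8392) = 0.19.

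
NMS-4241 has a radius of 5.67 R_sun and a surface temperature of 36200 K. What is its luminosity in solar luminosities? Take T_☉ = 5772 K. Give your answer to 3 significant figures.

4.97×10^4 solar luminosities

L/L_☉ = (R/R_☉)² (T/T_☉)⁴ = (5.67)² × (36200/5772)⁴
       = 32.15 × (6.272)⁴ = 32.15 × 1547 = 4.974×10^4.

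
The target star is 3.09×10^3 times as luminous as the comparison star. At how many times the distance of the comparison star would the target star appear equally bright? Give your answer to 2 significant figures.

Equal flux requires L_t/d_t² = L_c/d_c², so d_t/d_c = √(L_t/L_c)
= √(3.09×10^3) = 55.59.

56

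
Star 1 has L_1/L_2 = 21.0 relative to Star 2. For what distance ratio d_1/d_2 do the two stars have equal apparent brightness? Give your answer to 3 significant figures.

4.58

Equal flux requires L_1/d_1² = L_2/d_2², so d_1/d_2 = √(L_1/L_2)
= √(21.0) = 4.583.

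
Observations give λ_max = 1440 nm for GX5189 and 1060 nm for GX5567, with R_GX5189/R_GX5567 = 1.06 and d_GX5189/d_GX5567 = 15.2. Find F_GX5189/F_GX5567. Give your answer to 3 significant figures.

0.00143

Wien's law: T_GX5189/T_GX5567 = λ_GX5567/λ_GX5189 = 1060/1440 = 0.7361.
L_GX5189/L_GX5567 = (R_GX5189/R_GX5567)²(T_GX5189/T_GX5567)⁴ = (1.06)²(0.7361)⁴ = 0.3299.
F_GX5189/F_GX5567 = (L_GX5189/L_GX5567)/(d_GX5189/d_GX5567)² = 0.3299/(15.2)² = 0.001428.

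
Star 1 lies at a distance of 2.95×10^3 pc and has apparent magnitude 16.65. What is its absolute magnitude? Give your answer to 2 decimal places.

M = m − 5 log₁₀(d/10 pc) = 16.65 − 5 log₁₀(2.95×10^3/10)
  = 16.65 − 5 × 2.470 = 16.65 − 12.35 = 4.30.

4.30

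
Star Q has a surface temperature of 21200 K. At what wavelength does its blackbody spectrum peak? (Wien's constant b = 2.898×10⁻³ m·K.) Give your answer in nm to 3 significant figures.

137 nm

λ_max = b/T = 2.898×10⁻³ / 21200 = 1.37×10^-7 m = 136.7 nm.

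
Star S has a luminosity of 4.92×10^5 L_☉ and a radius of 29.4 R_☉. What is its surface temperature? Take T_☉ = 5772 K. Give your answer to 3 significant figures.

T/T_☉ = (L/L_☉)^(1/4) / (R/R_☉)^(1/2)
T = 5772 × (4.92×10^5)^(1/4) / √(29.4) = 5772 × 26.48 / 5.422 = 2.819×10^4 K.

2.82×10^4 K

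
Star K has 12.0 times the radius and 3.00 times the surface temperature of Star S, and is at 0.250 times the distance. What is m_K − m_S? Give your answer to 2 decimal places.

-13.18

L_K/L_S = (12.0)²(3.00)⁴ = 1.166×10^4.
F_K/F_S = (L_K/L_S)/(d_K/d_S)² = 1.166×10^4/0.06250 = 1.866×10^5.
m_K − m_S = −2.5 log₁₀(1.866×10^5) = -13.18.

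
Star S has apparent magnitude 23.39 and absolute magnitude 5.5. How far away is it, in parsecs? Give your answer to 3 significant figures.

3.78×10^4 pc

m − M = 5 log₁₀(d/10 pc)
23.39 − (5.5) = 17.89 = 5 log₁₀(d/10)
d = 10 × 10^(17.89/5) = 10 × 10^3.578 = 3.784×10^4 pc.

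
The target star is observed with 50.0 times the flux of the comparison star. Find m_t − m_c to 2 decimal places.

m_t − m_c = −2.5 log₁₀(F_t/F_c) = −2.5 log₁₀(50.0) = −2.5 × (1.699) = -4.247.

-4.25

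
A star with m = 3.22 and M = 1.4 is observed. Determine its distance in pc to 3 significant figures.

23.1 pc

m − M = 5 log₁₀(d/10 pc)
3.22 − (1.4) = 1.82 = 5 log₁₀(d/10)
d = 10 × 10^(1.82/5) = 10 × 10^0.364 = 23.12 pc.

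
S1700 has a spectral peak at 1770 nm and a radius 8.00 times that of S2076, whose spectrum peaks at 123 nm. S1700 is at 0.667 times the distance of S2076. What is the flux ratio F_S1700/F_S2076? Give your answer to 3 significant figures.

0.00335

Wien's law: T_S1700/T_S2076 = λ_S2076/λ_S1700 = 123/1770 = 0.06949.
L_S1700/L_S2076 = (R_S1700/R_S2076)²(T_S1700/T_S2076)⁴ = (8.00)²(0.06949)⁴ = 0.001492.
F_S1700/F_S2076 = (L_S1700/L_S2076)/(d_S1700/d_S2076)² = 0.001492/(0.667)² = 0.003355.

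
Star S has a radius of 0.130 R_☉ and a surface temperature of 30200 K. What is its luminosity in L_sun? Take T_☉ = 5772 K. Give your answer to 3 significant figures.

L/L_☉ = (R/R_☉)² (T/T_☉)⁴ = (0.130)² × (30200/5772)⁴
       = 0.01690 × (5.232)⁴ = 0.01690 × 749.4 = 12.67.

12.7 L_sun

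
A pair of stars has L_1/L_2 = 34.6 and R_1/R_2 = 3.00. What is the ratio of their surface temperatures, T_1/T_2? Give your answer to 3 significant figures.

1.40

L ∝ R²T⁴ gives T ∝ (L/R²)^(1/4), so
T_1/T_2 = (34.6 / 3.00²)^(1/4) = (3.844)^(1/4) = 1.400.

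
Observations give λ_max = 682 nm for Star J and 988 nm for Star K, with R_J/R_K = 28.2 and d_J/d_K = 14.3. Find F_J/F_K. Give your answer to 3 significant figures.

Wien's law: T_J/T_K = λ_K/λ_J = 988/682 = 1.449.
L_J/L_K = (R_J/R_K)²(T_J/T_K)⁴ = (28.2)²(1.449)⁴ = 3503.
F_J/F_K = (L_J/L_K)/(d_J/d_K)² = 3503/(14.3)² = 17.13.

17.1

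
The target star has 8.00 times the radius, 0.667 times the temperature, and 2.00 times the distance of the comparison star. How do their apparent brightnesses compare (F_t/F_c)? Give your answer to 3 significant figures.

3.17

L_t/L_c = (R_t/R_c)²(T_t/T_c)⁴ = (8.00)² × (0.667)⁴ = 12.67.
F_t/F_c = (L_t/L_c)/(d_t/d_c)² = 12.67 / (2.00)² = 3.167.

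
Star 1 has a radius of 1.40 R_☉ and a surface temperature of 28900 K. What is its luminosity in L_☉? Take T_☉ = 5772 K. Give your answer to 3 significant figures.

L/L_☉ = (R/R_☉)² (T/T_☉)⁴ = (1.40)² × (28900/5772)⁴
       = 1.960 × (5.007)⁴ = 1.960 × 628.5 = 1232.

1.23×10^3 L_☉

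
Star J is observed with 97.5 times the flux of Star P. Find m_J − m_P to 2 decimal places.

-4.97

m_J − m_P = −2.5 log₁₀(F_J/F_P) = −2.5 log₁₀(97.5) = −2.5 × (1.989) = -4.973.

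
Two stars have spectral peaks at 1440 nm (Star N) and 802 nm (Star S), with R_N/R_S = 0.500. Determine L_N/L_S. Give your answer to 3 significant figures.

Wien's law gives T ∝ 1/λ_max, so T_N/T_S = λ_S/λ_N = 802/1440 = 0.5569.
Then L ∝ R²T⁴ gives L_N/L_S = (0.500)² × (0.5569)⁴ = 0.2500 × 0.09622 = 0.02405.

0.0241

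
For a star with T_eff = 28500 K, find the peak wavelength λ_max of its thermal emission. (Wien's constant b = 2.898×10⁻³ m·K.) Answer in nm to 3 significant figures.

102 nm

λ_max = b/T = 2.898×10⁻³ / 28500 = 1.02×10^-7 m = 101.7 nm.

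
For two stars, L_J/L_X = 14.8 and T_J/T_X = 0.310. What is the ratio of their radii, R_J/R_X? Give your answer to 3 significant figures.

40.0

L ∝ R²T⁴ gives R ∝ √L / T², so
R_J/R_X = √(14.8) / (0.310)² = 3.847 / 0.09610 = 40.03.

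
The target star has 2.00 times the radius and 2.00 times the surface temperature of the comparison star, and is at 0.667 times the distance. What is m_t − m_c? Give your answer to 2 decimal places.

-5.39

L_t/L_c = (2.00)²(2.00)⁴ = 64.00.
F_t/F_c = (L_t/L_c)/(d_t/d_c)² = 64.00/0.4449 = 143.9.
m_t − m_c = −2.5 log₁₀(143.9) = -5.39.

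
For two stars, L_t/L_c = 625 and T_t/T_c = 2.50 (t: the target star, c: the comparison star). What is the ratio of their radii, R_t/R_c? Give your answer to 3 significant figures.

4.00

L ∝ R²T⁴ gives R ∝ √L / T², so
R_t/R_c = √(625) / (2.50)² = 25.00 / 6.250 = 4.000.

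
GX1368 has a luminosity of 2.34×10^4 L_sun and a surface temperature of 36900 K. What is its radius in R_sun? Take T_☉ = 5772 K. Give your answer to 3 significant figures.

R/R_☉ = √(L/L_☉) / (T/T_☉)² = √(2.34×10^4) / (6.393)²
       = 153.0 / 40.87 = 3.743.

3.74 R_sun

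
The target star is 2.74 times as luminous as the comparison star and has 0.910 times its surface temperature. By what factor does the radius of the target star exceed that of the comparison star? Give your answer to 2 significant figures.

2.0

L ∝ R²T⁴ gives R ∝ √L / T², so
R_t/R_c = √(2.74) / (0.910)² = 1.655 / 0.8281 = 1.999.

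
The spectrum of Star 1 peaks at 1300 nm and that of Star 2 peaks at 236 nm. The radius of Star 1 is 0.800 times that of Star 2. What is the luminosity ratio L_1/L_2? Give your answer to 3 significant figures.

6.95×10^-4

Wien's law gives T ∝ 1/λ_max, so T_1/T_2 = λ_2/λ_1 = 236/1300 = 0.1815.
Then L ∝ R²T⁴ gives L_1/L_2 = (0.800)² × (0.1815)⁴ = 0.6400 × 0.001086 = 6.951×10^-4.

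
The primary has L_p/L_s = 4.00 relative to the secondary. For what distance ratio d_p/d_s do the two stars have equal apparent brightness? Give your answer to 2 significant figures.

2.0

Equal flux requires L_p/d_p² = L_s/d_s², so d_p/d_s = √(L_p/L_s)
= √(4.00) = 2.000.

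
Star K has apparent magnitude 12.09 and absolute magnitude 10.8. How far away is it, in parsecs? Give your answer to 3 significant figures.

m − M = 5 log₁₀(d/10 pc)
12.09 − (10.8) = 1.29 = 5 log₁₀(d/10)
d = 10 × 10^(1.29/5) = 10 × 10^0.258 = 18.11 pc.

18.1 pc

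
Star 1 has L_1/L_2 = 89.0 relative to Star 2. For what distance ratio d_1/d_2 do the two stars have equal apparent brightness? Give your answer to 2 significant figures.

Equal flux requires L_1/d_1² = L_2/d_2², so d_1/d_2 = √(L_1/L_2)
= √(89.0) = 9.434.

9.4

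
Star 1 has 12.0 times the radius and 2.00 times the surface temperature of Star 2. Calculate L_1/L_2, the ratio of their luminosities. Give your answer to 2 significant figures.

2.3×10^3

From the Stefan–Boltzmann law, L ∝ R²T⁴, so
L_1/L_2 = (R_1/R_2)² (T_1/T_2)⁴ = (12.0)² × (2.00)⁴ = 144.0 × 16.00 = 2304.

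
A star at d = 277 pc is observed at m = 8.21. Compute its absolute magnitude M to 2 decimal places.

M = m − 5 log₁₀(d/10 pc) = 8.21 − 5 log₁₀(277/10)
  = 8.21 − 5 × 1.442 = 8.21 − 7.21 = 1.00.

1.00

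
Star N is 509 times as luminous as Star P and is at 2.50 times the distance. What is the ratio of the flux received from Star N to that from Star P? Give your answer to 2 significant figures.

81

F = L/(4πd²), so F_N/F_P = (L_N/L_P) / (d_N/d_P)²
= 509 / (2.50)² = 509 / 6.250 = 81.44.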